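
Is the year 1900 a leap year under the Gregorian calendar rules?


Gregorian leap year rule: divisible by 4, but not by 100, unless also by 400.
1900 is divisible by 100 but not 400 -> not a leap year

No


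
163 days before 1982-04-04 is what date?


Start: 1982-04-04, subtract 163 days
Back 4 days from April 4 reaches March 31, 1982 -> 159 left
March 1982 has 31 days -> back to February 28, 1982 -> 128 left
February 1982 has 28 days -> back to January 31, 1982 -> 100 left
January 1982 has 31 days -> back to December 31, 1981 -> 69 left
December 1981 has 31 days -> back to November 30, 1981 -> 38 left
November 1981 has 30 days -> back to October 31, 1981 -> 8 left
October 1981: 31 - 8 = 23 -> lands on October 23

Result: 1981-10-23


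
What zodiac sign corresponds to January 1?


Date: January 1
Conventional tropical zodiac dates: Capricorn from December 22 onward; Aquarius starts January 20
January 1 falls within the Capricorn range

Capricorn


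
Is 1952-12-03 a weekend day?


Anchor: Jan 1, 1952. With p = 1952 - 1 = 1951: (p + p//4 - p//100 + p//400) mod 7 = (1951 + 487 - 19 + 4) mod 7 = 2423 mod 7 = 1 -> Tuesday (Mon=0 ... Sun=6)
Day of year: 338; offset = 337
Weekday index = (1 + 337) mod 7 = 2 -> Wednesday
Weekend days: Saturday, Sunday

No


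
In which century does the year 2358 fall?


Century = (year - 1) // 100 + 1
= (2358 - 1) // 100 + 1
= 2357 // 100 + 1
= 23 + 1

24th century


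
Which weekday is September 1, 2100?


Target: September 1, 2100
Anchor: Jan 1, 2100. With p = 2100 - 1 = 2099: (p + p//4 - p//100 + p//400) mod 7 = (2099 + 524 - 20 + 5) mod 7 = 2608 mod 7 = 4 -> Friday (Mon=0 ... Sun=6)
Days before September (Jan-Aug): 243 days
Weekday index = (4 + 243) mod 7 = 2

Wednesday


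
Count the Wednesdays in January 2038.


January 2038 has 31 days
Anchor: Jan 1, 2038. With p = 2038 - 1 = 2037: (p + p//4 - p//100 + p//400) mod 7 = (2037 + 509 - 20 + 5) mod 7 = 2531 mod 7 = 4 -> Friday (Mon=0 ... Sun=6)
January 1 is the anchor itself -> Friday
First Wednesday is January 6
Wednesdays: 6, 13, 20, 27

4 Wednesdays


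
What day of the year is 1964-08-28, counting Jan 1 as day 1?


Date: August 28, 1964
Days in months 1 through 7: 213
Plus 28 days in August

Day of year: 241


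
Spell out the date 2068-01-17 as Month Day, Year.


ISO 2068-01-17 parses as year=2068, month=01, day=17
Month 1 -> January

January 17, 2068


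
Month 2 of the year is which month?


Month 2 of 12

February


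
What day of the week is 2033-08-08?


Date: August 8, 2033
Anchor: Jan 1, 2033. With p = 2033 - 1 = 2032: (p + p//4 - p//100 + p//400) mod 7 = (2032 + 508 - 20 + 5) mod 7 = 2525 mod 7 = 5 -> Saturday (Mon=0 ... Sun=6)
Days before August (Jan-Jul): 212; offset = 212 + 8 - 1 = 219
Weekday index = (5 + 219) mod 7 = 0

Day of the week: Monday


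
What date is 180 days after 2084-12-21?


Start: 2084-12-21, add 180 days
December 2084 has 31 days: 31 - 21 = 10 days to December 31 -> 170 left
January 2085 has 31 days -> 139 left
February 2085 has 28 days -> 111 left
March 2085 has 31 days -> 80 left
April 2085 has 30 days -> 50 left
May 2085 has 31 days -> 19 left
June 2085: 19 <= 30 -> lands on June 19

Result: 2085-06-19


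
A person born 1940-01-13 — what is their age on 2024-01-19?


Birth: 1940-01-13
Reference: 2024-01-19
Year difference: 2024 - 1940 = 84

84 years old


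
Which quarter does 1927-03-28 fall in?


Month: March (month 3)
Q1: Jan-Mar, Q2: Apr-Jun, Q3: Jul-Sep, Q4: Oct-Dec

Q1


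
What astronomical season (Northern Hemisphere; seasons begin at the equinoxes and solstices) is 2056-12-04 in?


Date: December 4
Astronomical Autumn (approx.; exact equinox/solstice day varies by year): September 22 to December 20
December 4 falls within the Autumn window

Autumn


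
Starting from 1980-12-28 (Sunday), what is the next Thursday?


Current: Sunday
Target: Thursday
Days ahead: 4

Next Thursday: 1981-01-01


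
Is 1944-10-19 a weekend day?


Anchor: Jan 1, 1944. With p = 1944 - 1 = 1943: (p + p//4 - p//100 + p//400) mod 7 = (1943 + 485 - 19 + 4) mod 7 = 2413 mod 7 = 5 -> Saturday (Mon=0 ... Sun=6)
Day of year: 293; offset = 292
Weekday index = (5 + 292) mod 7 = 3 -> Thursday
Weekend days: Saturday, Sunday

No


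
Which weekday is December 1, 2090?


Target: December 1, 2090
Anchor: Jan 1, 2090. With p = 2090 - 1 = 2089: (p + p//4 - p//100 + p//400) mod 7 = (2089 + 522 - 20 + 5) mod 7 = 2596 mod 7 = 6 -> Sunday (Mon=0 ... Sun=6)
Days before December (Jan-Nov): 334 days
Weekday index = (6 + 334) mod 7 = 4

Friday


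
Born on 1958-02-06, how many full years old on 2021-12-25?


Birth: 1958-02-06
Reference: 2021-12-25
Year difference: 2021 - 1958 = 63

63 years old


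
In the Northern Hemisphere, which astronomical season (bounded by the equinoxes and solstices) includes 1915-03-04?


Date: March 4
Astronomical Winter (approx.; exact equinox/solstice day varies by year): December 21 to March 19
March 4 falls within the Winter window

Winter


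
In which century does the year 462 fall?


Century = (year - 1) // 100 + 1
= (462 - 1) // 100 + 1
= 461 // 100 + 1
= 4 + 1

5th century


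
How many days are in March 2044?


March 2044

31 days


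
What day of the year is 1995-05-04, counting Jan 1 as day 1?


Date: May 4, 1995
Days in months 1 through 4: 120
Plus 4 days in May

Day of year: 124


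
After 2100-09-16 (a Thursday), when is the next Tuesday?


Current: Thursday
Target: Tuesday
Days ahead: 5

Next Tuesday: 2100-09-21


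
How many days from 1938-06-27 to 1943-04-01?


From 1938-06-27 to 1943-04-01
1938-06-27: days before June = 31 + 28 + 31 + 30 + 31 = 151 (1938 is not a leap year); day of year = 151 + 27 = 178
1943-04-01: days before April = 31 + 28 + 31 = 90 (1943 is not a leap year); day of year = 90 + 1 = 91
Rest of 1938: 365 - 178 = 187
Full years 1939 (365), 1940 (366), 1941 (365), 1942 (365): 1461
Total = 187 + 1461 + 91 = 1739

1739 days


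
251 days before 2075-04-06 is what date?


Start: 2075-04-06, subtract 251 days
Back 6 days from April 6 reaches March 31, 2075 -> 245 left
March 2075 has 31 days -> back to February 28, 2075 -> 214 left
February 2075 has 28 days -> back to January 31, 2075 -> 186 left
January 2075 has 31 days -> back to December 31, 2074 -> 155 left
December 2074 has 31 days -> back to November 30, 2074 -> 124 left
November 2074 has 30 days -> back to October 31, 2074 -> 94 left
October 2074 has 31 days -> back to September 30, 2074 -> 63 left
September 2074 has 30 days -> back to August 31, 2074 -> 33 left
August 2074 has 31 days -> back to July 31, 2074 -> 2 left
July 2074: 31 - 2 = 29 -> lands on July 29

Result: 2074-07-29


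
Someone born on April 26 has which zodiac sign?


Date: April 26
Conventional tropical zodiac dates: Taurus from April 20 onward; Gemini starts May 21
April 26 falls within the Taurus range

Taurus


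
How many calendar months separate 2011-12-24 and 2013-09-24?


From December 2011 to September 2013
2 years * 12 = 24 months, minus 3 months = 21

21 months


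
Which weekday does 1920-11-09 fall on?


Date: November 9, 1920
Anchor: Jan 1, 1920. With p = 1920 - 1 = 1919: (p + p//4 - p//100 + p//400) mod 7 = (1919 + 479 - 19 + 4) mod 7 = 2383 mod 7 = 3 -> Thursday (Mon=0 ... Sun=6)
Days before November (Jan-Oct): 305; offset = 305 + 9 - 1 = 313
Weekday index = (3 + 313) mod 7 = 1

Day of the week: Tuesday


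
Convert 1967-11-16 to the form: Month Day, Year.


ISO 1967-11-16 parses as year=1967, month=11, day=16
Month 11 -> November

November 16, 1967


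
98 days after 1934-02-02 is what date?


Start: 1934-02-02, add 98 days
February 1934 has 28 days: 28 - 2 = 26 days to February 28 -> 72 left
March 1934 has 31 days -> 41 left
April 1934 has 30 days -> 11 left
May 1934: 11 <= 31 -> lands on May 11

Result: 1934-05-11


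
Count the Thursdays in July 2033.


July 2033 has 31 days
Anchor: Jan 1, 2033. With p = 2033 - 1 = 2032: (p + p//4 - p//100 + p//400) mod 7 = (2032 + 508 - 20 + 5) mod 7 = 2525 mod 7 = 5 -> Saturday (Mon=0 ... Sun=6)
Days before July (Jan-Jun): 181; July 1 index = (5 + 181) mod 7 = 4 -> Friday
First Thursday is July 7
Thursdays: 7, 14, 21, 28

4 Thursdays


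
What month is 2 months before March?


March is month 3
3 - 2 = 1

January


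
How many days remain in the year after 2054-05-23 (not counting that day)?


Day of year: 143 of 365
Remaining = 365 - 143

222 days


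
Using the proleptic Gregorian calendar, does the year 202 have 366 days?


Gregorian leap year rule: divisible by 4, but not by 100, unless also by 400.
202 is not divisible by 4 -> not a leap year

No


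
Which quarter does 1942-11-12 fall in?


Month: November (month 11)
Q1: Jan-Mar, Q2: Apr-Jun, Q3: Jul-Sep, Q4: Oct-Dec

Q4


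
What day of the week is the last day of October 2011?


October 2011 has 31 days
Anchor: Jan 1, 2011. With p = 2011 - 1 = 2010: (p + p//4 - p//100 + p//400) mod 7 = (2010 + 502 - 20 + 5) mod 7 = 2497 mod 7 = 5 -> Saturday (Mon=0 ... Sun=6)
Days before October (Jan-Sep): 273; October 1 index = (5 + 273) mod 7 = 5 -> Saturday
Last day offset: 31 - 1 = 30 days
Weekday index = (5 + 30) mod 7 = 0

Monday, October 31


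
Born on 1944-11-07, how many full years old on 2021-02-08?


Birth: 1944-11-07
Reference: 2021-02-08
Year difference: 2021 - 1944 = 77
Birthday not yet reached in 2021, subtract 1

76 years old


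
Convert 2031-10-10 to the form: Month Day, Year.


ISO 2031-10-10 parses as year=2031, month=10, day=10
Month 10 -> October

October 10, 2031


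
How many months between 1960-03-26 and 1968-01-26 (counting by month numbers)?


From March 1960 to January 1968
8 years * 12 = 96 months, minus 2 months = 94

94 months


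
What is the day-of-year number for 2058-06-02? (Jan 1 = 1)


Date: June 2, 2058
Days in months 1 through 5: 151
Plus 2 days in June

Day of year: 153


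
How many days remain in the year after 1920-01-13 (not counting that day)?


Day of year: 13 of 366
Remaining = 366 - 13

353 days


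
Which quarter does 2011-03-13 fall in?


Month: March (month 3)
Q1: Jan-Mar, Q2: Apr-Jun, Q3: Jul-Sep, Q4: Oct-Dec

Q1


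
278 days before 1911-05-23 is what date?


Start: 1911-05-23, subtract 278 days
Back 23 days from May 23 reaches April 30, 1911 -> 255 left
April 1911 has 30 days -> back to March 31, 1911 -> 225 left
March 1911 has 31 days -> back to February 28, 1911 -> 194 left
February 1911 has 28 days -> back to January 31, 1911 -> 166 left
January 1911 has 31 days -> back to December 31, 1910 -> 135 left
December 1910 has 31 days -> back to November 30, 1910 -> 104 left
November 1910 has 30 days -> back to October 31, 1910 -> 74 left
October 1910 has 31 days -> back to September 30, 1910 -> 43 left
September 1910 has 30 days -> back to August 31, 1910 -> 13 left
August 1910: 31 - 13 = 18 -> lands on August 18

Result: 1910-08-18


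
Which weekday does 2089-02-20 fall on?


Date: February 20, 2089
Anchor: Jan 1, 2089. With p = 2089 - 1 = 2088: (p + p//4 - p//100 + p//400) mod 7 = (2088 + 522 - 20 + 5) mod 7 = 2595 mod 7 = 5 -> Saturday (Mon=0 ... Sun=6)
Days before February (Jan): 31; offset = 31 + 20 - 1 = 50
Weekday index = (5 + 50) mod 7 = 6

Day of the week: Sunday


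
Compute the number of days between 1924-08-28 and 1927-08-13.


From 1924-08-28 to 1927-08-13
1924-08-28: days before August = 31 + 29 + 31 + 30 + 31 + 30 + 31 = 213 (1924 is a leap year); day of year = 213 + 28 = 241
1927-08-13: days before August = 31 + 28 + 31 + 30 + 31 + 30 + 31 = 212 (1927 is not a leap year); day of year = 212 + 13 = 225
Rest of 1924: 366 - 241 = 125
Full years 1925 (365), 1926 (365): 730
Total = 125 + 730 + 225 = 1080

1080 days


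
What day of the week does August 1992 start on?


Target: August 1, 1992
Anchor: Jan 1, 1992. With p = 1992 - 1 = 1991: (p + p//4 - p//100 + p//400) mod 7 = (1991 + 497 - 19 + 4) mod 7 = 2473 mod 7 = 2 -> Wednesday (Mon=0 ... Sun=6)
Days before August (Jan-Jul): 213 days
Weekday index = (2 + 213) mod 7 = 5

Saturday


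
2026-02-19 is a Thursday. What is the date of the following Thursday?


Current: Thursday
Target: Thursday
Days ahead: 7

Next Thursday: 2026-02-26


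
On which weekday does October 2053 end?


October 2053 has 31 days
Anchor: Jan 1, 2053. With p = 2053 - 1 = 2052: (p + p//4 - p//100 + p//400) mod 7 = (2052 + 513 - 20 + 5) mod 7 = 2550 mod 7 = 2 -> Wednesday (Mon=0 ... Sun=6)
Days before October (Jan-Sep): 273; October 1 index = (2 + 273) mod 7 = 2 -> Wednesday
Last day offset: 31 - 1 = 30 days
Weekday index = (2 + 30) mod 7 = 4

Friday, October 31


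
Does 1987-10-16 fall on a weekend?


Anchor: Jan 1, 1987. With p = 1987 - 1 = 1986: (p + p//4 - p//100 + p//400) mod 7 = (1986 + 496 - 19 + 4) mod 7 = 2467 mod 7 = 3 -> Thursday (Mon=0 ... Sun=6)
Day of year: 289; offset = 288
Weekday index = (3 + 288) mod 7 = 4 -> Friday
Weekend days: Saturday, Sunday

No


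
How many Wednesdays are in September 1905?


September 1905 has 30 days
Anchor: Jan 1, 1905. With p = 1905 - 1 = 1904: (p + p//4 - p//100 + p//400) mod 7 = (1904 + 476 - 19 + 4) mod 7 = 2365 mod 7 = 6 -> Sunday (Mon=0 ... Sun=6)
Days before September (Jan-Aug): 243; September 1 index = (6 + 243) mod 7 = 4 -> Friday
First Wednesday is September 6
Wednesdays: 6, 13, 20, 27

4 Wednesdays


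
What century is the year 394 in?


Century = (year - 1) // 100 + 1
= (394 - 1) // 100 + 1
= 393 // 100 + 1
= 3 + 1

4th century


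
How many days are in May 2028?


May 2028

31 days


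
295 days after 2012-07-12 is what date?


Start: 2012-07-12, add 295 days
July 2012 has 31 days: 31 - 12 = 19 days to July 31 -> 276 left
August 2012 has 31 days -> 245 left
September 2012 has 30 days -> 215 left
October 2012 has 31 days -> 184 left
November 2012 has 30 days -> 154 left
December 2012 has 31 days -> 123 left
January 2013 has 31 days -> 92 left
February 2013 has 28 days -> 64 left
March 2013 has 31 days -> 33 left
April 2013 has 30 days -> 3 left
May 2013: 3 <= 31 -> lands on May 3

Result: 2013-05-03


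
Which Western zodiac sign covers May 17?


Date: May 17
Conventional tropical zodiac dates: Taurus from April 20 onward; Gemini starts May 21
May 17 falls within the Taurus range

Taurus


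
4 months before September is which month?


September is month 9
9 - 4 = 5

May


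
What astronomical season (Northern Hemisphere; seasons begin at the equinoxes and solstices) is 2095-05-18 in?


Date: May 18
Astronomical Spring (approx.; exact equinox/solstice day varies by year): March 20 to June 20
May 18 falls within the Spring window

Spring


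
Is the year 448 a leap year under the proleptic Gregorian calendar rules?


Gregorian leap year rule: divisible by 4, but not by 100, unless also by 400.
448 is divisible by 4 but not 100 -> leap year

Yes


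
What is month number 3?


Month 3 of 12

March


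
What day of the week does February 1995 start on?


Target: February 1, 1995
Anchor: Jan 1, 1995. With p = 1995 - 1 = 1994: (p + p//4 - p//100 + p//400) mod 7 = (1994 + 498 - 19 + 4) mod 7 = 2477 mod 7 = 6 -> Sunday (Mon=0 ... Sun=6)
Days before February (Jan): 31 days
Weekday index = (6 + 31) mod 7 = 2

Wednesday


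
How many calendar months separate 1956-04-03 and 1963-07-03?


From April 1956 to July 1963
7 years * 12 = 84 months, plus 3 months = 87

87 months


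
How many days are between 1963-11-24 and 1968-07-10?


From 1963-11-24 to 1968-07-10
1963-11-24: days before November = 31 + 28 + 31 + 30 + 31 + 30 + 31 + 31 + 30 + 31 = 304 (1963 is not a leap year); day of year = 304 + 24 = 328
1968-07-10: days before July = 31 + 29 + 31 + 30 + 31 + 30 = 182 (1968 is a leap year); day of year = 182 + 10 = 192
Rest of 1963: 365 - 328 = 37
Full years 1964 (366), 1965 (365), 1966 (365), 1967 (365): 1461
Total = 37 + 1461 + 192 = 1690

1690 days


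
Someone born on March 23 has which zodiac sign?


Date: March 23
Conventional tropical zodiac dates: Aries from March 21 onward; Taurus starts April 20
March 23 falls within the Aries range

Aries


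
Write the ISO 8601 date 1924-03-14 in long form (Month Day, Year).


ISO 1924-03-14 parses as year=1924, month=03, day=14
Month 3 -> March

March 14, 1924


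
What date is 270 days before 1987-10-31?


Start: 1987-10-31, subtract 270 days
Back 31 days from October 31 reaches September 30, 1987 -> 239 left
September 1987 has 30 days -> back to August 31, 1987 -> 209 left
August 1987 has 31 days -> back to July 31, 1987 -> 178 left
July 1987 has 31 days -> back to June 30, 1987 -> 147 left
June 1987 has 30 days -> back to May 31, 1987 -> 117 left
May 1987 has 31 days -> back to April 30, 1987 -> 86 left
April 1987 has 30 days -> back to March 31, 1987 -> 56 left
March 1987 has 31 days -> back to February 28, 1987 -> 25 left
February 1987: 28 - 25 = 3 -> lands on February 3

Result: 1987-02-03


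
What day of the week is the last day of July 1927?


July 1927 has 31 days
Anchor: Jan 1, 1927. With p = 1927 - 1 = 1926: (p + p//4 - p//100 + p//400) mod 7 = (1926 + 481 - 19 + 4) mod 7 = 2392 mod 7 = 5 -> Saturday (Mon=0 ... Sun=6)
Days before July (Jan-Jun): 181; July 1 index = (5 + 181) mod 7 = 4 -> Friday
Last day offset: 31 - 1 = 30 days
Weekday index = (4 + 30) mod 7 = 6

Sunday, July 31


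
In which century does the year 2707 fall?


Century = (year - 1) // 100 + 1
= (2707 - 1) // 100 + 1
= 2706 // 100 + 1
= 27 + 1

28th century


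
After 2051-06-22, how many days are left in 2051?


Day of year: 173 of 365
Remaining = 365 - 173

192 days


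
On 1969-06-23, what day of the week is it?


Date: June 23, 1969
Anchor: Jan 1, 1969. With p = 1969 - 1 = 1968: (p + p//4 - p//100 + p//400) mod 7 = (1968 + 492 - 19 + 4) mod 7 = 2445 mod 7 = 2 -> Wednesday (Mon=0 ... Sun=6)
Days before June (Jan-May): 151; offset = 151 + 23 - 1 = 173
Weekday index = (2 + 173) mod 7 = 0

Day of the week: Monday


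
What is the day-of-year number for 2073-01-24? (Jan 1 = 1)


Date: January 24, 2073
No months before January
Plus 24 days in January

Day of year: 24


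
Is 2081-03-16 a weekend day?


Anchor: Jan 1, 2081. With p = 2081 - 1 = 2080: (p + p//4 - p//100 + p//400) mod 7 = (2080 + 520 - 20 + 5) mod 7 = 2585 mod 7 = 2 -> Wednesday (Mon=0 ... Sun=6)
Day of year: 75; offset = 74
Weekday index = (2 + 74) mod 7 = 6 -> Sunday
Weekend days: Saturday, Sunday

Yes


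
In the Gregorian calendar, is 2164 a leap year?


Gregorian leap year rule: divisible by 4, but not by 100, unless also by 400.
2164 is divisible by 4 but not 100 -> leap year

Yes


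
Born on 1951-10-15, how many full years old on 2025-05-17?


Birth: 1951-10-15
Reference: 2025-05-17
Year difference: 2025 - 1951 = 74
Birthday not yet reached in 2025, subtract 1

73 years old


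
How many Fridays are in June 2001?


June 2001 has 30 days
Anchor: Jan 1, 2001. With p = 2001 - 1 = 2000: (p + p//4 - p//100 + p//400) mod 7 = (2000 + 500 - 20 + 5) mod 7 = 2485 mod 7 = 0 -> Monday (Mon=0 ... Sun=6)
Days before June (Jan-May): 151; June 1 index = (0 + 151) mod 7 = 4 -> Friday
First Friday is June 1
Fridays: 1, 8, 15, 22, 29

5 Fridays


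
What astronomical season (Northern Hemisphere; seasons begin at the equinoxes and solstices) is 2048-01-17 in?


Date: January 17
Astronomical Winter (approx.; exact equinox/solstice day varies by year): December 21 to March 19
January 17 falls within the Winter window

Winter


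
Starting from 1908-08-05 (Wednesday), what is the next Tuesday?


Current: Wednesday
Target: Tuesday
Days ahead: 6

Next Tuesday: 1908-08-11


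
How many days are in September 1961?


September 1961

30 days


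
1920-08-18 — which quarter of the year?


Month: August (month 8)
Q1: Jan-Mar, Q2: Apr-Jun, Q3: Jul-Sep, Q4: Oct-Dec

Q3


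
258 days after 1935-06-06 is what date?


Start: 1935-06-06, add 258 days
June 1935 has 30 days: 30 - 6 = 24 days to June 30 -> 234 left
July 1935 has 31 days -> 203 left
August 1935 has 31 days -> 172 left
September 1935 has 30 days -> 142 left
October 1935 has 31 days -> 111 left
November 1935 has 30 days -> 81 left
December 1935 has 31 days -> 50 left
January 1936 has 31 days -> 19 left
February 1936: 19 <= 29 -> lands on February 19

Result: 1936-02-19


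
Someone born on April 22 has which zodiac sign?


Date: April 22
Conventional tropical zodiac dates: Taurus from April 20 onward; Gemini starts May 21
April 22 falls within the Taurus range

Taurus


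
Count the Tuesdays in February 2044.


February 2044 has 29 days
Anchor: Jan 1, 2044. With p = 2044 - 1 = 2043: (p + p//4 - p//100 + p//400) mod 7 = (2043 + 510 - 20 + 5) mod 7 = 2538 mod 7 = 4 -> Friday (Mon=0 ... Sun=6)
Days before February (Jan): 31; February 1 index = (4 + 31) mod 7 = 0 -> Monday
First Tuesday is February 2
Tuesdays: 2, 9, 16, 23

4 Tuesdays


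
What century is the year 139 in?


Century = (year - 1) // 100 + 1
= (139 - 1) // 100 + 1
= 138 // 100 + 1
= 1 + 1

2nd century


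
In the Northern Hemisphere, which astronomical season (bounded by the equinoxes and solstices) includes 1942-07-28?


Date: July 28
Astronomical Summer (approx.; exact equinox/solstice day varies by year): June 21 to September 21
July 28 falls within the Summer window

Summer


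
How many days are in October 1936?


October 1936

31 days


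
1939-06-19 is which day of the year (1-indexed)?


Date: June 19, 1939
Days in months 1 through 5: 151
Plus 19 days in June

Day of year: 170


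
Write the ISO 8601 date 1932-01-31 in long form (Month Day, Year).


ISO 1932-01-31 parses as year=1932, month=01, day=31
Month 1 -> January

January 31, 1932


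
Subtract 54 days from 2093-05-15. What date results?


Start: 2093-05-15, subtract 54 days
Back 15 days from May 15 reaches April 30, 2093 -> 39 left
April 2093 has 30 days -> back to March 31, 2093 -> 9 left
March 2093: 31 - 9 = 22 -> lands on March 22

Result: 2093-03-22


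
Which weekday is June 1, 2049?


Target: June 1, 2049
Anchor: Jan 1, 2049. With p = 2049 - 1 = 2048: (p + p//4 - p//100 + p//400) mod 7 = (2048 + 512 - 20 + 5) mod 7 = 2545 mod 7 = 4 -> Friday (Mon=0 ... Sun=6)
Days before June (Jan-May): 151 days
Weekday index = (4 + 151) mod 7 = 1

Tuesday


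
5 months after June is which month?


June is month 6
6 + 5 = 11

November


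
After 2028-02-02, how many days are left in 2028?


Day of year: 33 of 366
Remaining = 366 - 33

333 days


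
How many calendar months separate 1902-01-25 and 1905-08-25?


From January 1902 to August 1905
3 years * 12 = 36 months, plus 7 months = 43

43 months


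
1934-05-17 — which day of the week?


Date: May 17, 1934
Anchor: Jan 1, 1934. With p = 1934 - 1 = 1933: (p + p//4 - p//100 + p//400) mod 7 = (1933 + 483 - 19 + 4) mod 7 = 2401 mod 7 = 0 -> Monday (Mon=0 ... Sun=6)
Days before May (Jan-Apr): 120; offset = 120 + 17 - 1 = 136
Weekday index = (0 + 136) mod 7 = 3

Day of the week: Thursday


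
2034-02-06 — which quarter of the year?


Month: February (month 2)
Q1: Jan-Mar, Q2: Apr-Jun, Q3: Jul-Sep, Q4: Oct-Dec

Q1


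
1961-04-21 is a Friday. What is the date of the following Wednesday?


Current: Friday
Target: Wednesday
Days ahead: 5

Next Wednesday: 1961-04-26


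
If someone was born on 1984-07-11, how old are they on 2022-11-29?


Birth: 1984-07-11
Reference: 2022-11-29
Year difference: 2022 - 1984 = 38

38 years old


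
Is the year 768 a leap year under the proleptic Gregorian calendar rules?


Gregorian leap year rule: divisible by 4, but not by 100, unless also by 400.
768 is divisible by 4 but not 100 -> leap year

Yes


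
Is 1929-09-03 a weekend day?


Anchor: Jan 1, 1929. With p = 1929 - 1 = 1928: (p + p//4 - p//100 + p//400) mod 7 = (1928 + 482 - 19 + 4) mod 7 = 2395 mod 7 = 1 -> Tuesday (Mon=0 ... Sun=6)
Day of year: 246; offset = 245
Weekday index = (1 + 245) mod 7 = 1 -> Tuesday
Weekend days: Saturday, Sunday

No


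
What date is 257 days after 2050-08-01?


Start: 2050-08-01, add 257 days
August 2050 has 31 days: 31 - 1 = 30 days to August 31 -> 227 left
September 2050 has 30 days -> 197 left
October 2050 has 31 days -> 166 left
November 2050 has 30 days -> 136 left
December 2050 has 31 days -> 105 left
January 2051 has 31 days -> 74 left
February 2051 has 28 days -> 46 left
March 2051 has 31 days -> 15 left
April 2051: 15 <= 30 -> lands on April 15

Result: 2051-04-15


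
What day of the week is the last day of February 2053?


February 2053 has 28 days
Anchor: Jan 1, 2053. With p = 2053 - 1 = 2052: (p + p//4 - p//100 + p//400) mod 7 = (2052 + 513 - 20 + 5) mod 7 = 2550 mod 7 = 2 -> Wednesday (Mon=0 ... Sun=6)
Days before February (Jan): 31; February 1 index = (2 + 31) mod 7 = 5 -> Saturday
Last day offset: 28 - 1 = 27 days
Weekday index = (5 + 27) mod 7 = 4

Friday, February 28


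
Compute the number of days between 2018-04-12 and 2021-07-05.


From 2018-04-12 to 2021-07-05
2018-04-12: days before April = 31 + 28 + 31 = 90 (2018 is not a leap year); day of year = 90 + 12 = 102
2021-07-05: days before July = 31 + 28 + 31 + 30 + 31 + 30 = 181 (2021 is not a leap year); day of year = 181 + 5 = 186
Rest of 2018: 365 - 102 = 263
Full years 2019 (365), 2020 (366): 731
Total = 263 + 731 + 186 = 1180

1180 days


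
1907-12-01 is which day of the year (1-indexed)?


Date: December 1, 1907
Days in months 1 through 11: 334
Plus 1 days in December

Day of year: 335


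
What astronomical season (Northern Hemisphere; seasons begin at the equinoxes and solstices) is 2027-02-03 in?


Date: February 3
Astronomical Winter (approx.; exact equinox/solstice day varies by year): December 21 to March 19
February 3 falls within the Winter window

Winter


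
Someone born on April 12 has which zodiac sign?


Date: April 12
Conventional tropical zodiac dates: Aries from March 21 onward; Taurus starts April 20
April 12 falls within the Aries range

Aries


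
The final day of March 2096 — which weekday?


March 2096 has 31 days
Anchor: Jan 1, 2096. With p = 2096 - 1 = 2095: (p + p//4 - p//100 + p//400) mod 7 = (2095 + 523 - 20 + 5) mod 7 = 2603 mod 7 = 6 -> Sunday (Mon=0 ... Sun=6)
Days before March (Jan-Feb): 60; March 1 index = (6 + 60) mod 7 = 3 -> Thursday
Last day offset: 31 - 1 = 30 days
Weekday index = (3 + 30) mod 7 = 5

Saturday, March 31


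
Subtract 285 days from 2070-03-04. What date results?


Start: 2070-03-04, subtract 285 days
Back 4 days from March 4 reaches February 28, 2070 -> 281 left
February 2070 has 28 days -> back to January 31, 2070 -> 253 left
January 2070 has 31 days -> back to December 31, 2069 -> 222 left
December 2069 has 31 days -> back to November 30, 2069 -> 191 left
November 2069 has 30 days -> back to October 31, 2069 -> 161 left
October 2069 has 31 days -> back to September 30, 2069 -> 130 left
September 2069 has 30 days -> back to August 31, 2069 -> 100 left
August 2069 has 31 days -> back to July 31, 2069 -> 69 left
July 2069 has 31 days -> back to June 30, 2069 -> 38 left
June 2069 has 30 days -> back to May 31, 2069 -> 8 left
May 2069: 31 - 8 = 23 -> lands on May 23

Result: 2069-05-23


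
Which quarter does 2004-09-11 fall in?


Month: September (month 9)
Q1: Jan-Mar, Q2: Apr-Jun, Q3: Jul-Sep, Q4: Oct-Dec

Q3


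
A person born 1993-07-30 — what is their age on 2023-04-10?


Birth: 1993-07-30
Reference: 2023-04-10
Year difference: 2023 - 1993 = 30
Birthday not yet reached in 2023, subtract 1

29 years old


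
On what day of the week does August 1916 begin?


Target: August 1, 1916
Anchor: Jan 1, 1916. With p = 1916 - 1 = 1915: (p + p//4 - p//100 + p//400) mod 7 = (1915 + 478 - 19 + 4) mod 7 = 2378 mod 7 = 5 -> Saturday (Mon=0 ... Sun=6)
Days before August (Jan-Jul): 213 days
Weekday index = (5 + 213) mod 7 = 1

Tuesday


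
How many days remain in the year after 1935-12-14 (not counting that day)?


Day of year: 348 of 365
Remaining = 365 - 348

17 days


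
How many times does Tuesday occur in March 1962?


March 1962 has 31 days
Anchor: Jan 1, 1962. With p = 1962 - 1 = 1961: (p + p//4 - p//100 + p//400) mod 7 = (1961 + 490 - 19 + 4) mod 7 = 2436 mod 7 = 0 -> Monday (Mon=0 ... Sun=6)
Days before March (Jan-Feb): 59; March 1 index = (0 + 59) mod 7 = 3 -> Thursday
First Tuesday is March 6
Tuesdays: 6, 13, 20, 27

4 Tuesdays


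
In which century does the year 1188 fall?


Century = (year - 1) // 100 + 1
= (1188 - 1) // 100 + 1
= 1187 // 100 + 1
= 11 + 1

12th century


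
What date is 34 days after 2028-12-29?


Start: 2028-12-29, add 34 days
December 2028 has 31 days: 31 - 29 = 2 days to December 31 -> 32 left
January 2029 has 31 days -> 1 left
February 2029: 1 <= 28 -> lands on February 1

Result: 2029-02-01


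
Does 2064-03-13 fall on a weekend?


Anchor: Jan 1, 2064. With p = 2064 - 1 = 2063: (p + p//4 - p//100 + p//400) mod 7 = (2063 + 515 - 20 + 5) mod 7 = 2563 mod 7 = 1 -> Tuesday (Mon=0 ... Sun=6)
Day of year: 73; offset = 72
Weekday index = (1 + 72) mod 7 = 3 -> Thursday
Weekend days: Saturday, Sunday

No


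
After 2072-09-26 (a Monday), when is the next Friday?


Current: Monday
Target: Friday
Days ahead: 4

Next Friday: 2072-09-30


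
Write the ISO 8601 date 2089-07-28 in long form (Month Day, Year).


ISO 2089-07-28 parses as year=2089, month=07, day=28
Month 7 -> July

July 28, 2089


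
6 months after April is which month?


April is month 4
4 + 6 = 10

October


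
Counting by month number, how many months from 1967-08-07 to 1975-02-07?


From August 1967 to February 1975
8 years * 12 = 96 months, minus 6 months = 90

90 months


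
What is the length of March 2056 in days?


March 2056

31 days


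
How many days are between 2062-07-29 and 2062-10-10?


From 2062-07-29 to 2062-10-10
2062-07-29: days before July = 31 + 28 + 31 + 30 + 31 + 30 = 181 (2062 is not a leap year); day of year = 181 + 29 = 210
2062-10-10: days before October = 31 + 28 + 31 + 30 + 31 + 30 + 31 + 31 + 30 = 273 (2062 is not a leap year); day of year = 273 + 10 = 283
Same year: 283 - 210 = 73

73 days


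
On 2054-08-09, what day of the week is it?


Date: August 9, 2054
Anchor: Jan 1, 2054. With p = 2054 - 1 = 2053: (p + p//4 - p//100 + p//400) mod 7 = (2053 + 513 - 20 + 5) mod 7 = 2551 mod 7 = 3 -> Thursday (Mon=0 ... Sun=6)
Days before August (Jan-Jul): 212; offset = 212 + 9 - 1 = 220
Weekday index = (3 + 220) mod 7 = 6

Day of the week: Sunday


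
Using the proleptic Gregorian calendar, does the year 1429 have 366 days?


Gregorian leap year rule: divisible by 4, but not by 100, unless also by 400.
1429 is not divisible by 4 -> not a leap year

No


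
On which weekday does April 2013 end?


April 2013 has 30 days
Anchor: Jan 1, 2013. With p = 2013 - 1 = 2012: (p + p//4 - p//100 + p//400) mod 7 = (2012 + 503 - 20 + 5) mod 7 = 2500 mod 7 = 1 -> Tuesday (Mon=0 ... Sun=6)
Days before April (Jan-Mar): 90; April 1 index = (1 + 90) mod 7 = 0 -> Monday
Last day offset: 30 - 1 = 29 days
Weekday index = (0 + 29) mod 7 = 1

Tuesday, April 30


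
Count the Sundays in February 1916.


February 1916 has 29 days
Anchor: Jan 1, 1916. With p = 1916 - 1 = 1915: (p + p//4 - p//100 + p//400) mod 7 = (1915 + 478 - 19 + 4) mod 7 = 2378 mod 7 = 5 -> Saturday (Mon=0 ... Sun=6)
Days before February (Jan): 31; February 1 index = (5 + 31) mod 7 = 1 -> Tuesday
First Sunday is February 6
Sundays: 6, 13, 20, 27

4 Sundays


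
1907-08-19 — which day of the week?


Date: August 19, 1907
Anchor: Jan 1, 1907. With p = 1907 - 1 = 1906: (p + p//4 - p//100 + p//400) mod 7 = (1906 + 476 - 19 + 4) mod 7 = 2367 mod 7 = 1 -> Tuesday (Mon=0 ... Sun=6)
Days before August (Jan-Jul): 212; offset = 212 + 19 - 1 = 230
Weekday index = (1 + 230) mod 7 = 0

Day of the week: Monday


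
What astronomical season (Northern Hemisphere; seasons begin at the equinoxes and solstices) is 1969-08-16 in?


Date: August 16
Astronomical Summer (approx.; exact equinox/solstice day varies by year): June 21 to September 21
August 16 falls within the Summer window

Summer


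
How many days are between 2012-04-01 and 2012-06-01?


From 2012-04-01 to 2012-06-01
2012-04-01: days before April = 31 + 29 + 31 = 91 (2012 is a leap year); day of year = 91 + 1 = 92
2012-06-01: days before June = 31 + 29 + 31 + 30 + 31 = 152 (2012 is a leap year); day of year = 152 + 1 = 153
Same year: 153 - 92 = 61

61 days


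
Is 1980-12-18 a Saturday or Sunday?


Anchor: Jan 1, 1980. With p = 1980 - 1 = 1979: (p + p//4 - p//100 + p//400) mod 7 = (1979 + 494 - 19 + 4) mod 7 = 2458 mod 7 = 1 -> Tuesday (Mon=0 ... Sun=6)
Day of year: 353; offset = 352
Weekday index = (1 + 352) mod 7 = 3 -> Thursday
Weekend days: Saturday, Sunday

No


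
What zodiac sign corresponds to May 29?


Date: May 29
Conventional tropical zodiac dates: Gemini from May 21 onward; Cancer starts June 21
May 29 falls within the Gemini range

Gemini


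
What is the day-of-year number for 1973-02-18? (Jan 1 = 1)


Date: February 18, 1973
Days in months 1 through 1: 31
Plus 18 days in February

Day of year: 49


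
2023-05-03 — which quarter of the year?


Month: May (month 5)
Q1: Jan-Mar, Q2: Apr-Jun, Q3: Jul-Sep, Q4: Oct-Dec

Q2


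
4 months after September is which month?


September is month 9
9 + 4 = 13; wrap: 13 - 12 = 1

January


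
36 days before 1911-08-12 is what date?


Start: 1911-08-12, subtract 36 days
Back 12 days from August 12 reaches July 31, 1911 -> 24 left
July 1911: 31 - 24 = 7 -> lands on July 7

Result: 1911-07-07


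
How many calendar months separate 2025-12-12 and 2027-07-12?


From December 2025 to July 2027
2 years * 12 = 24 months, minus 5 months = 19

19 months


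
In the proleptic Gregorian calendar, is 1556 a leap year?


Gregorian leap year rule: divisible by 4, but not by 100, unless also by 400.
1556 is divisible by 4 but not 100 -> leap year

Yes


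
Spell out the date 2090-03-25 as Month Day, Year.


ISO 2090-03-25 parses as year=2090, month=03, day=25
Month 3 -> March

March 25, 2090


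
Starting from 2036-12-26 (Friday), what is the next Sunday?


Current: Friday
Target: Sunday
Days ahead: 2

Next Sunday: 2036-12-28


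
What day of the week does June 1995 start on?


Target: June 1, 1995
Anchor: Jan 1, 1995. With p = 1995 - 1 = 1994: (p + p//4 - p//100 + p//400) mod 7 = (1994 + 498 - 19 + 4) mod 7 = 2477 mod 7 = 6 -> Sunday (Mon=0 ... Sun=6)
Days before June (Jan-May): 151 days
Weekday index = (6 + 151) mod 7 = 3

Thursday


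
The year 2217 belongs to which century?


Century = (year - 1) // 100 + 1
= (2217 - 1) // 100 + 1
= 2216 // 100 + 1
= 22 + 1

23rd century


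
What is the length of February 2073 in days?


February 2073 (leap year: no)

28 days


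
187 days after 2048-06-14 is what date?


Start: 2048-06-14, add 187 days
June 2048 has 30 days: 30 - 14 = 16 days to June 30 -> 171 left
July 2048 has 31 days -> 140 left
August 2048 has 31 days -> 109 left
September 2048 has 30 days -> 79 left
October 2048 has 31 days -> 48 left
November 2048 has 30 days -> 18 left
December 2048: 18 <= 31 -> lands on December 18

Result: 2048-12-18


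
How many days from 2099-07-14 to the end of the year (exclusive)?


Day of year: 195 of 365
Remaining = 365 - 195

170 days


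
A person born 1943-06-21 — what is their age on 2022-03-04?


Birth: 1943-06-21
Reference: 2022-03-04
Year difference: 2022 - 1943 = 79
Birthday not yet reached in 2022, subtract 1

78 years old


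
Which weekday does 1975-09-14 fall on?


Date: September 14, 1975
Anchor: Jan 1, 1975. With p = 1975 - 1 = 1974: (p + p//4 - p//100 + p//400) mod 7 = (1974 + 493 - 19 + 4) mod 7 = 2452 mod 7 = 2 -> Wednesday (Mon=0 ... Sun=6)
Days before September (Jan-Aug): 243; offset = 243 + 14 - 1 = 256
Weekday index = (2 + 256) mod 7 = 6

Day of the week: Sunday


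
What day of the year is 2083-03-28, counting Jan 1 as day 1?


Date: March 28, 2083
Days in months 1 through 2: 59
Plus 28 days in March

Day of year: 87


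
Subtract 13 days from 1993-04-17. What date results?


Start: 1993-04-17, subtract 13 days
17 - 13 = 4 stays within April 1993

Result: 1993-04-04


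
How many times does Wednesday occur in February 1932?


February 1932 has 29 days
Anchor: Jan 1, 1932. With p = 1932 - 1 = 1931: (p + p//4 - p//100 + p//400) mod 7 = (1931 + 482 - 19 + 4) mod 7 = 2398 mod 7 = 4 -> Friday (Mon=0 ... Sun=6)
Days before February (Jan): 31; February 1 index = (4 + 31) mod 7 = 0 -> Monday
First Wednesday is February 3
Wednesdays: 3, 10, 17, 24

4 Wednesdays


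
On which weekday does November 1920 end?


November 1920 has 30 days
Anchor: Jan 1, 1920. With p = 1920 - 1 = 1919: (p + p//4 - p//100 + p//400) mod 7 = (1919 + 479 - 19 + 4) mod 7 = 2383 mod 7 = 3 -> Thursday (Mon=0 ... Sun=6)
Days before November (Jan-Oct): 305; November 1 index = (3 + 305) mod 7 = 0 -> Monday
Last day offset: 30 - 1 = 29 days
Weekday index = (0 + 29) mod 7 = 1

Tuesday, November 30


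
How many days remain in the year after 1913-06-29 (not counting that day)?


Day of year: 180 of 365
Remaining = 365 - 180

185 days


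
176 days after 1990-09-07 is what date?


Start: 1990-09-07, add 176 days
September 1990 has 30 days: 30 - 7 = 23 days to September 30 -> 153 left
October 1990 has 31 days -> 122 left
November 1990 has 30 days -> 92 left
December 1990 has 31 days -> 61 left
January 1991 has 31 days -> 30 left
February 1991 has 28 days -> 2 left
March 1991: 2 <= 31 -> lands on March 2

Result: 1991-03-02


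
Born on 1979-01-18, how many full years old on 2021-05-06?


Birth: 1979-01-18
Reference: 2021-05-06
Year difference: 2021 - 1979 = 42

42 years old


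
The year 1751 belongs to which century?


Century = (year - 1) // 100 + 1
= (1751 - 1) // 100 + 1
= 1750 // 100 + 1
= 17 + 1

18th century


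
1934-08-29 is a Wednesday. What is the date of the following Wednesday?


Current: Wednesday
Target: Wednesday
Days ahead: 7

Next Wednesday: 1934-09-05


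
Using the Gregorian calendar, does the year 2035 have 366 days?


Gregorian leap year rule: divisible by 4, but not by 100, unless also by 400.
2035 is not divisible by 4 -> not a leap year

No


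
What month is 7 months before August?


August is month 8
8 - 7 = 1

January


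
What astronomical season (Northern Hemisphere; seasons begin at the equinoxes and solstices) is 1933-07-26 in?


Date: July 26
Astronomical Summer (approx.; exact equinox/solstice day varies by year): June 21 to September 21
July 26 falls within the Summer window

Summer


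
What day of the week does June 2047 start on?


Target: June 1, 2047
Anchor: Jan 1, 2047. With p = 2047 - 1 = 2046: (p + p//4 - p//100 + p//400) mod 7 = (2046 + 511 - 20 + 5) mod 7 = 2542 mod 7 = 1 -> Tuesday (Mon=0 ... Sun=6)
Days before June (Jan-May): 151 days
Weekday index = (1 + 151) mod 7 = 5

Saturday


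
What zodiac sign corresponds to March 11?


Date: March 11
Conventional tropical zodiac dates: Pisces from February 19 onward; Aries starts March 21
March 11 falls within the Pisces range

Pisces


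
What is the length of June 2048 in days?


June 2048

30 days


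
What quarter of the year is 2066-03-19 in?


Month: March (month 3)
Q1: Jan-Mar, Q2: Apr-Jun, Q3: Jul-Sep, Q4: Oct-Dec

Q1


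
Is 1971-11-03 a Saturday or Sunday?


Anchor: Jan 1, 1971. With p = 1971 - 1 = 1970: (p + p//4 - p//100 + p//400) mod 7 = (1970 + 492 - 19 + 4) mod 7 = 2447 mod 7 = 4 -> Friday (Mon=0 ... Sun=6)
Day of year: 307; offset = 306
Weekday index = (4 + 306) mod 7 = 2 -> Wednesday
Weekend days: Saturday, Sunday

No
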